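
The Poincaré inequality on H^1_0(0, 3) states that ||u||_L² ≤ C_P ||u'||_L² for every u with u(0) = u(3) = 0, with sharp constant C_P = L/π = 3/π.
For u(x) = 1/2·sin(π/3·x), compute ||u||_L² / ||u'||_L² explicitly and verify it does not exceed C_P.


||u||_L² / ||u'||_L² = 3/π = C_P.

u(x) = 1/2·sin(π/3·x), so u'(x) = π*cos(π*x/3)/6.
Writing u(x) = A·sin(kπx/L) with A = 1/2 and k = 1, use ∫_0^L sin²(kπx/L) dx = L/2 and ∫_0^L cos²(kπx/L) dx = L/2.
u² = 1/4·sin²(π/3·x) and (u')² = π^2/36·cos²(π/3·x), and each of sin², cos² integrates to L/2 = 3/2 over (0, 3).
∫_0^3 u² dx = 3/8, so ||u||_L² = sqrt(6)/4.
∫_0^3 (u')² dx = π^2/24, so ||u'||_L² = sqrt(6)*π/12.
Ratio ||u||_L² / ||u'||_L² = 3/π.
Sharp Poincaré constant on H^1_0(0, 3) is C_P = L/π = 3/π, achieved by sin(π/3·x).
This is the k = 1 eigenfunction (up to amplitude), so the ratio equals the sharp Poincaré constant exactly.


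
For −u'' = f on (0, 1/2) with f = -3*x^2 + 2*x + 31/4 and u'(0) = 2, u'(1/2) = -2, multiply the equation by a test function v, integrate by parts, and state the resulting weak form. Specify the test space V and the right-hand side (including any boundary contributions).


V = H^1(0, 1/2) (v unrestricted at boundary; u is determined up to an additive constant); weak form: ∫_0^1/2 u'v' dx = ∫_0^1/2 (-3*x^2 + 2*x + 31/4) v dx − 2·v(1/2) − 2·v(0) for all v ∈ V.

Multiply both sides by a test function v and integrate from 0 to 1/2:
  ∫_0^1/2 −u''(x) v(x) dx = ∫_0^1/2 f(x) v(x) dx.
Integrate the LHS by parts once:
  ∫_0^1/2 −u'' v dx = −[u'(x) v(x)]_0^1/2 + ∫_0^1/2 u'(x) v'(x) dx.
Thus ∫_0^1/2 u'(x) v'(x) dx = ∫_0^1/2 f(x) v(x) dx + [u'(x) v(x)]_0^1/2.
Choose V so that boundary terms are either known or forced to vanish.
u has inhomogeneous Neumann u'(0) = 2, u'(1/2) = -2. [u' v]_0^1/2 = (-2)·v(1/2) − (2)·v(0) = − 2·v(1/2) − 2·v(0). Take V = H^1(0, 1/2); boundary term becomes part of RHS.
Weak formulation: find u (satisfying any essential BC) such that ∫_0^1/2 u'(x) v'(x) dx = ∫_0^1/2 f v dx − 2·v(1/2) − 2·v(0) for all v ∈ V (Neumann data are natural BCs: they enter the RHS as boundary terms).
Substituting f(x) = -3*x^2 + 2*x + 31/4, the right-hand side is ∫_0^1/2 (-3*x^2 + 2*x + 31/4) v dx − 2·v(1/2) − 2·v(0).
Compatibility check (pure Neumann): taking v ≡ 1 ∈ V gives 0 = ∫_0^1/2 f dx + (-2) − (2), i.e. ∫_0^1/2 f dx must equal u'(0) − u'(1/2) = 4. Indeed ∫_0^1/2 (-3*x^2 + 2*x + 31/4) dx = 4, so the data are compatible. The solution is then unique only up to an additive constant (fix it e.g. by requiring ∫_0^1/2 u dx = 0).


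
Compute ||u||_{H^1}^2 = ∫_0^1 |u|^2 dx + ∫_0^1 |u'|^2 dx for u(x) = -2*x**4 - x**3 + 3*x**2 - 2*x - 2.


||u||_{H^1}^2 = 8809/630

The H^1 norm (squared) on an interval (0, L) is
  ||u||_{H^1}^2 = ∫_0^L u(x)^2 dx + ∫_0^L u'(x)^2 dx.
Compute u'(x) = -8*x**3 - 3*x**2 + 6*x - 2.
Then u(x)^2 = 4*x**8 + 4*x**7 - 11*x**6 + 2*x**5 + 21*x**4 - 8*x**3 - 8*x**2 + 8*x + 4 and u'(x)^2 = 64*x**6 + 48*x**5 - 87*x**4 - 4*x**3 + 48*x**2 - 24*x + 4.
Integrate each monomial from 0 to 1 using ∫_0^1 c·x^n dx = c·1^(n+1)/(n+1):
  ∫_0^1 u(x)^2 dx = ∫_0^1 (4*x^8 + 4*x^7 - 11*x^6 + 2*x^5 + 21*x^4 - 8*x^3 - 8*x^2 + 8*x + 4) dx. Term by term:
    ∫_0^1 4*x^8 dx = 4/9;  ∫_0^1 4*x^7 dx = 1/2;  ∫_0^1 -11*x^6 dx = -11/7;
    ∫_0^1 2*x^5 dx = 1/3;  ∫_0^1 21*x^4 dx = 21/5;  ∫_0^1 -8*x^3 dx = -2;
    ∫_0^1 -8*x^2 dx = -8/3;  ∫_0^1 8*x dx = 4;  ∫_0^1 4 dx = 4.
  Sum: 4/9 + 1/2 − 11/7 + 1/3 + 21/5 − 2 − 8/3 + 4 + 4 = 4561/630.
  ∫_0^1 u'(x)^2 dx = ∫_0^1 (64*x^6 + 48*x^5 - 87*x^4 - 4*x^3 + 48*x^2 - 24*x + 4) dx. Term by term:
    ∫_0^1 64*x^6 dx = 64/7;  ∫_0^1 48*x^5 dx = 8;  ∫_0^1 -87*x^4 dx = -87/5;
    ∫_0^1 -4*x^3 dx = -1;  ∫_0^1 48*x^2 dx = 16;  ∫_0^1 -24*x dx = -12;
    ∫_0^1 4 dx = 4.
  Sum: 64/7 + 8 − 87/5 − 1 + 16 − 12 + 4 = 236/35.
Adding: ||u||_{H^1}^2 = 4561/630 + 236/35 = 8809/630.


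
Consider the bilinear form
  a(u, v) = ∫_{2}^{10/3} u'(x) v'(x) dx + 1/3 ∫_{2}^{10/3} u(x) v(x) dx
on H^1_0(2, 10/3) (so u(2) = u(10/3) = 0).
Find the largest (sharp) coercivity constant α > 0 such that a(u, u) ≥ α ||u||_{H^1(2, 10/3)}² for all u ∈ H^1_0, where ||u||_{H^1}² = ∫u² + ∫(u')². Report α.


α = (16 + 27*π^2)/(3*(16 + 9*π^2))

Coercivity of a(·,·) on H^1_0(2, 10/3) means a(u, u) ≥ α ||u||_{H^1}² for every u ∈ H^1_0.
The interval has length L = 4/3, and Poincaré/coercivity depend only on L. Here a(u, u) = ∫(u')² + (1/3)·∫u².
Here 0 < c = 1/3 < 1. The condition a(u,u) ≥ α||u||_{H^1}² reads (1−α)∫(u')² ≥ (α−c)∫u². Any admissible α is ≤ 1 (rapidly oscillating u have ∫u²/∫(u')² → 0), and α = 1 would force 0 ≥ (1−c)∫u², impossible since c < 1; so 1−α > 0. By the sharp Poincaré inequality on H^1_0 of an interval of length L, ∫(u')² ≥ (π/L)²∫u² with equality for the first sine mode sin(π(x−x₀)/L) (x₀ the left endpoint), so the inequality holds for all u iff (1−α)(π/L)² ≥ α − c, i.e. α ≤ ((π/L)² + c)/((π/L)² + 1) = (1 + c(L/π)²)/(1 + (L/π)²). With (π/L)² = 9*π^2/16 and c = 1/3, the largest admissible constant is α = ((π/L)² + c)/((π/L)² + 1).
Simplifying, α = (16 + 27*π^2)/(3*(16 + 9*π^2)).


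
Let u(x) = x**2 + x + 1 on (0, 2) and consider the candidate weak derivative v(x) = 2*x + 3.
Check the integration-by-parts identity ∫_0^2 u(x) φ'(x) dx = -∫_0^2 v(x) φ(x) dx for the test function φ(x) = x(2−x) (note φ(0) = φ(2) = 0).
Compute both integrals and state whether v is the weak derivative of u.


LHS = -4, RHS = -20/3. No, v is not the weak derivative of u.

u(x) = x**2 + x + 1, classical derivative u'(x) = 2*x + 1.
φ(x) = x(2−x), so φ'(x) = 2 - 2*x.
Note φ(0) = φ(2) = 0, so the boundary term u·φ vanishes.
LHS = ∫_0^2 u(x) φ'(x) dx = ∫_0^2 (2 - 2*x^3) dx. Term by term:
  ∫_0^2 -2*x^3 dx = -8;  ∫_0^2 2 dx = 4.
Sum: -8 + 4 = -4.
So LHS = -4.
∫_0^2 v(x) φ(x) dx = ∫_0^2 (-2*x^3 + x^2 + 6*x) dx. Term by term:
  ∫_0^2 -2*x^3 dx = -8;  ∫_0^2 x^2 dx = 8/3;  ∫_0^2 6*x dx = 12.
Sum: -8 + 8/3 + 12 = 20/3.
So RHS = -∫_0^2 v(x) φ(x) dx = -20/3.
LHS − RHS = 8/3 ≠ 0, so the identity fails.
(For a valid weak derivative the identity must hold for EVERY test function, in particular this one. The failure shows v is NOT the weak derivative of u.)
Correct weak derivative would be u'(x) = 2*x + 1.


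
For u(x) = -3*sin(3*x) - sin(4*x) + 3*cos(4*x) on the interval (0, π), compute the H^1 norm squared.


||u||_{H^1(0,π)}^2 = 1836/7 + 130*π

u'(x) = -12*sin(4*x) - 9*cos(3*x) - 4*cos(4*x).
Expand u² and (u')² and integrate term by term on (0, π), using: for integers n ≥ 1, ∫_0^π sin²(nx) dx = ∫_0^π cos²(nx) dx = π/2; for n ≠ n', ∫_0^π sin(nx)sin(n'x) dx = ∫_0^π cos(nx)cos(n'x) dx = 0; and by product-to-sum, ∫_0^π sin(nx)cos(n'x) dx = ½∫_0^π [sin((n+n')x) + sin((n−n')x)] dx, which is 0 when n+n' is even and 2n/(n²−n'²) when n+n' is odd (it need not vanish on (0, π)).
  u² squared terms: (-1)²·∫sin(4x)² dx = 1·π/2 = π/2;  (-3)²·∫sin(3x)² dx = 9·π/2 = 9*π/2;  (3)²·∫cos(4x)² dx = 9·π/2 = 9*π/2.
  u² cross terms: 2·(-1)·(-3)·∫sin(4x)·sin(3x) dx = 6·(0) = 0;  2·(-1)·(3)·∫sin(4x)·cos(4x) dx = -6·(0) = 0;  2·(-3)·(3)·∫sin(3x)·cos(4x) dx = -18·(-6/7) = 108/7.
  So ∫_0^π u² dx = π/2 + 9*π/2 + 9*π/2 + 0 + 0 + 108/7 = 108/7 + 19*π/2.
  (u')² squared terms: (-12)²·∫sin(4x)² dx = 144·π/2 = 72*π;  (-9)²·∫cos(3x)² dx = 81·π/2 = 81*π/2;  (-4)²·∫cos(4x)² dx = 16·π/2 = 8*π.
  (u')² cross terms: 2·(-12)·(-9)·∫sin(4x)·cos(3x) dx = 216·(8/7) = 1728/7;  2·(-12)·(-4)·∫sin(4x)·cos(4x) dx = 96·(0) = 0;  2·(-9)·(-4)·∫cos(3x)·cos(4x) dx = 72·(0) = 0.
  So ∫_0^π (u')² dx = 72*π + 81*π/2 + 8*π + 1728/7 + 0 + 0 = 1728/7 + 241*π/2.
||u||_{H^1}^2 = (108/7 + 19*π/2) + (1728/7 + 241*π/2) = 1836/7 + 130*π.


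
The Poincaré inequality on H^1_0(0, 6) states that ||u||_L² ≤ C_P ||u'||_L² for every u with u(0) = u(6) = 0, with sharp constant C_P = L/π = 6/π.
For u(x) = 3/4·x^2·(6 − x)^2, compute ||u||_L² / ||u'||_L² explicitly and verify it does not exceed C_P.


||u||_L² / ||u'||_L² = sqrt(3) < C_P = 6/π.

u(x) = 3/4·x^2·(6 − x)^2, so u'(x) = 3*x*(x - 6)*(x - 3).
u(x) = 3/4·x^2·(6 − x)^2 vanishes at x = 0 and x = 6, so u ∈ H^1_0(0, 6). Differentiate via the product rule and integrate the resulting polynomials term by term.
  ∫_0^6 u² dx = ∫_0^6 (9*x^8/16 - 27*x^7/2 + 243*x^6/2 - 486*x^5 + 729*x^4) dx. Term by term:
    ∫_0^6 9*x^8/16 dx = 629856;  ∫_0^6 -27*x^7/2 dx = -2834352;  ∫_0^6 243*x^6/2 dx = 34012224/7;
    ∫_0^6 -486*x^5 dx = -3779136;  ∫_0^6 729*x^4 dx = 5668704/5.
  Sum: 629856 − 2834352 + 34012224/7 − 3779136 + 5668704/5 = 314928/35.
  ∫_0^6 (u')² dx = ∫_0^6 (9*x^6 - 162*x^5 + 1053*x^4 - 2916*x^3 + 2916*x^2) dx. Term by term:
    ∫_0^6 9*x^6 dx = 2519424/7;  ∫_0^6 -162*x^5 dx = -1259712;  ∫_0^6 1053*x^4 dx = 8188128/5;
    ∫_0^6 -2916*x^3 dx = -944784;  ∫_0^6 2916*x^2 dx = 209952.
  Sum: 2519424/7 − 1259712 + 8188128/5 − 944784 + 209952 = 104976/35.
∫_0^6 u² dx = 314928/35, so ||u||_L² = 324*sqrt(105)/35.
∫_0^6 (u')² dx = 104976/35, so ||u'||_L² = 324*sqrt(35)/35.
Ratio ||u||_L² / ||u'||_L² = sqrt(3).
Sharp Poincaré constant on H^1_0(0, 6) is C_P = L/π = 6/π, achieved by sin(π/6·x).
A polynomial bump cannot attain the sharp Poincaré constant (only the first sine eigenfunction does), so the ratio is strictly less than C_P, consistent with ||u||_L² ≤ C_P ||u'||_L².


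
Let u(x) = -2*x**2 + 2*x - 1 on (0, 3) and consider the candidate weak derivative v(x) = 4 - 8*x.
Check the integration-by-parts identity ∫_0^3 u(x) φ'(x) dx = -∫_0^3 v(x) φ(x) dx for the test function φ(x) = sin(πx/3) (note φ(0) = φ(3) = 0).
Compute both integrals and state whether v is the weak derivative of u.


LHS = 24/π, RHS = 48/π. No, v is not the weak derivative of u.

u(x) = -2*x**2 + 2*x - 1, classical derivative u'(x) = 2 - 4*x.
φ(x) = sin(πx/3), so φ'(x) = π*cos(π*x/3)/3.
Note φ(0) = φ(3) = 0, so the boundary term u·φ vanishes.
LHS = ∫_0^3 u(x) φ'(x) dx = ∫_0^3 (-2*π*x^2*cos(π*x/3)/3 + 2*π*x*cos(π*x/3)/3 - π*cos(π*x/3)/3) dx. Term by term:
  ∫_0^3 -π*cos(π*x/3)/3 dx = 0;  ∫_0^3 -2*π*x^2*cos(π*x/3)/3 dx = 36/π;  ∫_0^3 2*π*x*cos(π*x/3)/3 dx = -12/π.
Sum: 0 + 36/π − 12/π = 24/π.
So LHS = 24/π.
∫_0^3 v(x) φ(x) dx = ∫_0^3 (-8*x*sin(π*x/3) + 4*sin(π*x/3)) dx. Term by term:
  ∫_0^3 4*sin(π*x/3) dx = 24/π;  ∫_0^3 -8*x*sin(π*x/3) dx = -72/π.
Sum: 24/π − 72/π = -48/π.
So RHS = -∫_0^3 v(x) φ(x) dx = 48/π.
LHS − RHS = -24/π ≠ 0, so the identity fails.
(For a valid weak derivative the identity must hold for EVERY test function, in particular this one. The failure shows v is NOT the weak derivative of u.)
Correct weak derivative would be u'(x) = 2 - 4*x.


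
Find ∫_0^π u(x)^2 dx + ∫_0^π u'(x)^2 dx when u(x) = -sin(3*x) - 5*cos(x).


||u||_{H^1(0,π)}^2 = 30*π

u'(x) = 5*sin(x) - 3*cos(3*x).
Expand u² and (u')² and integrate term by term on (0, π), using: for integers n ≥ 1, ∫_0^π sin²(nx) dx = ∫_0^π cos²(nx) dx = π/2; for n ≠ n', ∫_0^π sin(nx)sin(n'x) dx = ∫_0^π cos(nx)cos(n'x) dx = 0; and by product-to-sum, ∫_0^π sin(nx)cos(n'x) dx = ½∫_0^π [sin((n+n')x) + sin((n−n')x)] dx, which is 0 when n+n' is even and 2n/(n²−n'²) when n+n' is odd (it need not vanish on (0, π)).
  u² squared terms: (-1)²·∫sin(3x)² dx = 1·π/2 = π/2;  (-5)²·∫cos(x)² dx = 25·π/2 = 25*π/2.
  u² cross terms: 2·(-1)·(-5)·∫sin(3x)·cos(x) dx = 10·(0) = 0.
  So ∫_0^π u² dx = π/2 + 25*π/2 + 0 = 13*π.
  (u')² squared terms: (-3)²·∫cos(3x)² dx = 9·π/2 = 9*π/2;  (5)²·∫sin(x)² dx = 25·π/2 = 25*π/2.
  (u')² cross terms: 2·(-3)·(5)·∫cos(3x)·sin(x) dx = -30·(0) = 0.
  So ∫_0^π (u')² dx = 9*π/2 + 25*π/2 + 0 = 17*π.
||u||_{H^1}^2 = (13*π) + (17*π) = 30*π.


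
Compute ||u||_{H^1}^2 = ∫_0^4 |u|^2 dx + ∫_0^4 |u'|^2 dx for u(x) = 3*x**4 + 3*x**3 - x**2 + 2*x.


||u||_{H^1}^2 = 13740592/15

The H^1 norm (squared) on an interval (0, L) is
  ||u||_{H^1}^2 = ∫_0^L u(x)^2 dx + ∫_0^L u'(x)^2 dx.
Compute u'(x) = 12*x**3 + 9*x**2 - 2*x + 2.
Then u(x)^2 = 9*x**8 + 18*x**7 + 3*x**6 + 6*x**5 + 13*x**4 - 4*x**3 + 4*x**2 and u'(x)^2 = 144*x**6 + 216*x**5 + 33*x**4 + 12*x**3 + 40*x**2 - 8*x + 4.
Integrate each monomial from 0 to 4 using ∫_0^4 c·x^n dx = c·4^(n+1)/(n+1):
  ∫_0^4 u(x)^2 dx = ∫_0^4 (9*x^8 + 18*x^7 + 3*x^6 + 6*x^5 + 13*x^4 - 4*x^3 + 4*x^2) dx. Term by term:
    ∫_0^4 9*x^8 dx = 262144;  ∫_0^4 18*x^7 dx = 147456;  ∫_0^4 3*x^6 dx = 49152/7;
    ∫_0^4 6*x^5 dx = 4096;  ∫_0^4 13*x^4 dx = 13312/5;  ∫_0^4 -4*x^3 dx = -256;
    ∫_0^4 4*x^2 dx = 256/3.
  Sum: 262144 + 147456 + 49152/7 + 4096 + 13312/5 − 256 + 256/3 = 44436992/105.
  ∫_0^4 u'(x)^2 dx = ∫_0^4 (144*x^6 + 216*x^5 + 33*x^4 + 12*x^3 + 40*x^2 - 8*x + 4) dx. Term by term:
    ∫_0^4 144*x^6 dx = 2359296/7;  ∫_0^4 216*x^5 dx = 147456;  ∫_0^4 33*x^4 dx = 33792/5;
    ∫_0^4 12*x^3 dx = 768;  ∫_0^4 40*x^2 dx = 2560/3;  ∫_0^4 -8*x dx = -64;
    ∫_0^4 4 dx = 16.
  Sum: 2359296/7 + 147456 + 33792/5 + 768 + 2560/3 − 64 + 16 = 51747152/105.
Adding: ||u||_{H^1}^2 = 44436992/105 + 51747152/105 = 13740592/15.


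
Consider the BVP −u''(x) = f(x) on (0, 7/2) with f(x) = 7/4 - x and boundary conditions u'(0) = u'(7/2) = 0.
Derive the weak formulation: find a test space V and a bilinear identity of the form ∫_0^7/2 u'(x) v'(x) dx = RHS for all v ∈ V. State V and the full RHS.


V = H^1(0, 7/2) (no boundary constraint on v; u is determined up to an additive constant); weak form: ∫_0^7/2 u'v' dx = ∫_0^7/2 (7/4 - x) v dx for all v ∈ V.

Multiply both sides by a test function v and integrate from 0 to 7/2:
  ∫_0^7/2 −u''(x) v(x) dx = ∫_0^7/2 f(x) v(x) dx.
Integrate the LHS by parts once:
  ∫_0^7/2 −u'' v dx = −[u'(x) v(x)]_0^7/2 + ∫_0^7/2 u'(x) v'(x) dx.
Thus ∫_0^7/2 u'(x) v'(x) dx = ∫_0^7/2 f(x) v(x) dx + [u'(x) v(x)]_0^7/2.
Choose V so that boundary terms are either known or forced to vanish.
u has homogeneous Neumann: u'(0) = u'(7/2) = 0. So [u' v]_0^7/2 = 0·v(7/2) − 0·v(0) = 0 for any v; take V = H^1(0, 7/2).
Weak formulation: find u (satisfying any essential BC) such that ∫_0^7/2 u'(x) v'(x) dx = ∫_0^7/2 f v dx for all v ∈ V (homogeneous Neumann, so boundary terms vanish).
Substituting f(x) = 7/4 - x, the right-hand side is ∫_0^7/2 (7/4 - x) v dx.
Compatibility check (pure Neumann): taking v ≡ 1 ∈ V gives 0 = ∫_0^7/2 f dx + (0) − (0), i.e. ∫_0^7/2 f dx must equal u'(0) − u'(7/2) = 0. Indeed ∫_0^7/2 (7/4 - x) dx = 0, so the data are compatible. The solution is then unique only up to an additive constant (fix it e.g. by requiring ∫_0^7/2 u dx = 0).


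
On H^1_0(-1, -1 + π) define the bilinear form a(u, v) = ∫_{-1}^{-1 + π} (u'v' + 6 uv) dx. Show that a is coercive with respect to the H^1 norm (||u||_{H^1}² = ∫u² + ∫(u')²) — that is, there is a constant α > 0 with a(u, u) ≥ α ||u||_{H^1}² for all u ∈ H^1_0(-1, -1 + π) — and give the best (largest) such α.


α = 1

Coercivity of a(·,·) on H^1_0(-1, -1 + π) means a(u, u) ≥ α ||u||_{H^1}² for every u ∈ H^1_0.
The interval has length L = π, and Poincaré/coercivity depend only on L. Here a(u, u) = ∫(u')² + (6)·∫u².
Here c = 6 ≥ 1, so a(u,u) = ∫(u')² + c∫u² ≥ ∫(u')² + ∫u² = ||u||_{H^1}², i.e. α = 1 works. No larger α is possible: a(u,u) ≥ α||u||_{H^1}² means (1−α)∫(u')² ≥ (α−c)∫u², and for the modes u_n = sin(nπ(x−x₀)/L) (x₀ the left endpoint) one has ∫u_n²/∫(u_n')² = (L/(nπ))² → 0, so a(u_n,u_n)/||u_n||_{H^1}² → 1. Hence the optimal constant is α = 1.
Therefore α = 1.


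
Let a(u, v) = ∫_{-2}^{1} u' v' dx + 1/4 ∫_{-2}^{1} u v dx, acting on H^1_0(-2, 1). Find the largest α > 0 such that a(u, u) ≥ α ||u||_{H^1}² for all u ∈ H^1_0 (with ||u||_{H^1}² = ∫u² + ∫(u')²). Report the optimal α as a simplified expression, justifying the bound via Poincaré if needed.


α = (9/4 + π^2)/(9 + π^2)

Coercivity of a(·,·) on H^1_0(-2, 1) means a(u, u) ≥ α ||u||_{H^1}² for every u ∈ H^1_0.
The interval has length L = 3, and Poincaré/coercivity depend only on L. Here a(u, u) = ∫(u')² + (1/4)·∫u².
Here 0 < c = 1/4 < 1. The condition a(u,u) ≥ α||u||_{H^1}² reads (1−α)∫(u')² ≥ (α−c)∫u². Any admissible α is ≤ 1 (rapidly oscillating u have ∫u²/∫(u')² → 0), and α = 1 would force 0 ≥ (1−c)∫u², impossible since c < 1; so 1−α > 0. By the sharp Poincaré inequality on H^1_0 of an interval of length L, ∫(u')² ≥ (π/L)²∫u² with equality for the first sine mode sin(π(x−x₀)/L) (x₀ the left endpoint), so the inequality holds for all u iff (1−α)(π/L)² ≥ α − c, i.e. α ≤ ((π/L)² + c)/((π/L)² + 1) = (1 + c(L/π)²)/(1 + (L/π)²). With (π/L)² = π^2/9 and c = 1/4, the largest admissible constant is α = ((π/L)² + c)/((π/L)² + 1).
Simplifying, α = (9/4 + π^2)/(9 + π^2).


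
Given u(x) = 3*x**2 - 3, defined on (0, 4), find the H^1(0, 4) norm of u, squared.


||u||_{H^1}^2 = 11316/5

The H^1 norm (squared) on an interval (0, L) is
  ||u||_{H^1}^2 = ∫_0^L u(x)^2 dx + ∫_0^L u'(x)^2 dx.
Compute u'(x) = 6*x.
Then u(x)^2 = 9*x**4 - 18*x**2 + 9 and u'(x)^2 = 36*x**2.
Integrate each monomial from 0 to 4 using ∫_0^4 c·x^n dx = c·4^(n+1)/(n+1):
  ∫_0^4 u(x)^2 dx = ∫_0^4 (9*x^4 - 18*x^2 + 9) dx. Term by term:
    ∫_0^4 9*x^4 dx = 9216/5;  ∫_0^4 -18*x^2 dx = -384;  ∫_0^4 9 dx = 36.
  Sum: 9216/5 − 384 + 36 = 7476/5.
  ∫_0^4 u'(x)^2 dx = ∫_0^4 (36*x^2) dx. Term by term:
    ∫_0^4 36*x^2 dx = 768.
Adding: ||u||_{H^1}^2 = 7476/5 + 768 = 11316/5.


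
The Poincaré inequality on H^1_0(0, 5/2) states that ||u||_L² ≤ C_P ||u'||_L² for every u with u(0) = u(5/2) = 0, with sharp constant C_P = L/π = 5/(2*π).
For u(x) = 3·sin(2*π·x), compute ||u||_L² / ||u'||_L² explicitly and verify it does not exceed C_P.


||u||_L² / ||u'||_L² = 1/(2*π) < C_P = 5/(2*π).

u(x) = 3·sin(2*π·x), so u'(x) = 6*π*cos(2*π*x).
Writing u(x) = A·sin(kπx/L) with A = 3 and k = 5, use ∫_0^L sin²(kπx/L) dx = L/2 and ∫_0^L cos²(kπx/L) dx = L/2.
u² = 9·sin²(2*π·x) and (u')² = 36*π^2·cos²(2*π·x), and each of sin², cos² integrates to L/2 = 5/4 over (0, 5/2).
∫_0^5/2 u² dx = 45/4, so ||u||_L² = 3*sqrt(5)/2.
∫_0^5/2 (u')² dx = 45*π^2, so ||u'||_L² = 3*sqrt(5)*π.
Ratio ||u||_L² / ||u'||_L² = 1/(2*π).
Sharp Poincaré constant on H^1_0(0, 5/2) is C_P = L/π = 5/(2*π), achieved by sin(2*π/5·x).
This is the k = 5 harmonic; the ratio L/(kπ) is strictly less than C_P = L/π, consistent with the sharp inequality ||u||_L² ≤ C_P ||u'||_L².


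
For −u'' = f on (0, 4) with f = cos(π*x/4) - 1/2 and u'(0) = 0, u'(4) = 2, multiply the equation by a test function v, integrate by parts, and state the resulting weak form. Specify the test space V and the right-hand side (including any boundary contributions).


V = H^1(0, 4) (v unrestricted at boundary; u is determined up to an additive constant); weak form: ∫_0^4 u'v' dx = ∫_0^4 (cos(π*x/4) - 1/2) v dx + 2·v(4) for all v ∈ V.

Multiply both sides by a test function v and integrate from 0 to 4:
  ∫_0^4 −u''(x) v(x) dx = ∫_0^4 f(x) v(x) dx.
Integrate the LHS by parts once:
  ∫_0^4 −u'' v dx = −[u'(x) v(x)]_0^4 + ∫_0^4 u'(x) v'(x) dx.
Thus ∫_0^4 u'(x) v'(x) dx = ∫_0^4 f(x) v(x) dx + [u'(x) v(x)]_0^4.
Choose V so that boundary terms are either known or forced to vanish.
u has inhomogeneous Neumann u'(0) = 0, u'(4) = 2. [u' v]_0^4 = (2)·v(4) − (0)·v(0) = 2·v(4). Take V = H^1(0, 4); boundary term becomes part of RHS.
Weak formulation: find u (satisfying any essential BC) such that ∫_0^4 u'(x) v'(x) dx = ∫_0^4 f v dx + 2·v(4) for all v ∈ V (Neumann data are natural BCs: they enter the RHS as boundary terms).
Substituting f(x) = cos(π*x/4) - 1/2, the right-hand side is ∫_0^4 (cos(π*x/4) - 1/2) v dx + 2·v(4).
Compatibility check (pure Neumann): taking v ≡ 1 ∈ V gives 0 = ∫_0^4 f dx + (2) − (0), i.e. ∫_0^4 f dx must equal u'(0) − u'(4) = -2. Indeed ∫_0^4 (cos(π*x/4) - 1/2) dx = -2, so the data are compatible. The solution is then unique only up to an additive constant (fix it e.g. by requiring ∫_0^4 u dx = 0).


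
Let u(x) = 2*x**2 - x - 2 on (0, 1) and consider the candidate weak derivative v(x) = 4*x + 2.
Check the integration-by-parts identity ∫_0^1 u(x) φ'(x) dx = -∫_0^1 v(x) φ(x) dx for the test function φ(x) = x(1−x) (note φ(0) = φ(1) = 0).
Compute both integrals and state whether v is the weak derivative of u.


LHS = -1/6, RHS = -2/3. No, v is not the weak derivative of u.

u(x) = 2*x**2 - x - 2, classical derivative u'(x) = 4*x - 1.
φ(x) = x(1−x), so φ'(x) = 1 - 2*x.
Note φ(0) = φ(1) = 0, so the boundary term u·φ vanishes.
LHS = ∫_0^1 u(x) φ'(x) dx = ∫_0^1 (-4*x^3 + 4*x^2 + 3*x - 2) dx. Term by term:
  ∫_0^1 -4*x^3 dx = -1;  ∫_0^1 4*x^2 dx = 4/3;  ∫_0^1 3*x dx = 3/2;
  ∫_0^1 -2 dx = -2.
Sum: -1 + 4/3 + 3/2 − 2 = -1/6.
So LHS = -1/6.
∫_0^1 v(x) φ(x) dx = ∫_0^1 (-4*x^3 + 2*x^2 + 2*x) dx. Term by term:
  ∫_0^1 -4*x^3 dx = -1;  ∫_0^1 2*x^2 dx = 2/3;  ∫_0^1 2*x dx = 1.
Sum: -1 + 2/3 + 1 = 2/3.
So RHS = -∫_0^1 v(x) φ(x) dx = -2/3.
LHS − RHS = 1/2 ≠ 0, so the identity fails.
(For a valid weak derivative the identity must hold for EVERY test function, in particular this one. The failure shows v is NOT the weak derivative of u.)
Correct weak derivative would be u'(x) = 4*x - 1.


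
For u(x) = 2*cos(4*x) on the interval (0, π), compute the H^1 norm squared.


||u||_{H^1(0,π)}^2 = 34*π

u'(x) = -8*sin(4*x).
Expand u² and (u')² and integrate term by term on (0, π), using: for integers n ≥ 1, ∫_0^π sin²(nx) dx = ∫_0^π cos²(nx) dx = π/2; for n ≠ n', ∫_0^π sin(nx)sin(n'x) dx = ∫_0^π cos(nx)cos(n'x) dx = 0; and by product-to-sum, ∫_0^π sin(nx)cos(n'x) dx = ½∫_0^π [sin((n+n')x) + sin((n−n')x)] dx, which is 0 when n+n' is even and 2n/(n²−n'²) when n+n' is odd (it need not vanish on (0, π)).
  u² squared terms: (2)²·∫cos(4x)² dx = 4·π/2 = 2*π.
  So ∫_0^π u² dx = 2*π.
  (u')² squared terms: (-8)²·∫sin(4x)² dx = 64·π/2 = 32*π.
  So ∫_0^π (u')² dx = 32*π.
||u||_{H^1}^2 = (2*π) + (32*π) = 34*π.


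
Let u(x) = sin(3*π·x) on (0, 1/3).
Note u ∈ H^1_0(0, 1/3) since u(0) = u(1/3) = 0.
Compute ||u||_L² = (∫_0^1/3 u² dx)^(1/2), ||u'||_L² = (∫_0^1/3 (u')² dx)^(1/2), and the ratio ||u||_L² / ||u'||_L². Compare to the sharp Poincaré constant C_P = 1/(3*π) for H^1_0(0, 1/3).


||u||_L² / ||u'||_L² = 1/(3*π) = C_P.

u(x) = sin(3*π·x), so u'(x) = 3*π*cos(3*π*x).
Writing u(x) = A·sin(kπx/L) with A = 1 and k = 1, use ∫_0^L sin²(kπx/L) dx = L/2 and ∫_0^L cos²(kπx/L) dx = L/2.
u² = 1·sin²(3*π·x) and (u')² = 9*π^2·cos²(3*π·x), and each of sin², cos² integrates to L/2 = 1/6 over (0, 1/3).
∫_0^1/3 u² dx = 1/6, so ||u||_L² = sqrt(6)/6.
∫_0^1/3 (u')² dx = 3*π^2/2, so ||u'||_L² = sqrt(6)*π/2.
Ratio ||u||_L² / ||u'||_L² = 1/(3*π).
Sharp Poincaré constant on H^1_0(0, 1/3) is C_P = L/π = 1/(3*π), achieved by sin(3*π·x).
This is the k = 1 eigenfunction (up to amplitude), so the ratio equals the sharp Poincaré constant exactly.


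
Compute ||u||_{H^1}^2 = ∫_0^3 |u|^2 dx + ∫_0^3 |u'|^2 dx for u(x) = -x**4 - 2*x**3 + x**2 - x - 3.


||u||_{H^1}^2 = 637116/35

The H^1 norm (squared) on an interval (0, L) is
  ||u||_{H^1}^2 = ∫_0^L u(x)^2 dx + ∫_0^L u'(x)^2 dx.
Compute u'(x) = -4*x**3 - 6*x**2 + 2*x - 1.
Then u(x)^2 = x**8 + 4*x**7 + 2*x**6 - 2*x**5 + 11*x**4 + 10*x**3 - 5*x**2 + 6*x + 9 and u'(x)^2 = 16*x**6 + 48*x**5 + 20*x**4 - 16*x**3 + 16*x**2 - 4*x + 1.
Integrate each monomial from 0 to 3 using ∫_0^3 c·x^n dx = c·3^(n+1)/(n+1):
  ∫_0^3 u(x)^2 dx = ∫_0^3 (x^8 + 4*x^7 + 2*x^6 - 2*x^5 + 11*x^4 + 10*x^3 - 5*x^2 + 6*x + 9) dx. Term by term:
    ∫_0^3 x^8 dx = 2187;  ∫_0^3 4*x^7 dx = 6561/2;  ∫_0^3 2*x^6 dx = 4374/7;
    ∫_0^3 -2*x^5 dx = -243;  ∫_0^3 11*x^4 dx = 2673/5;  ∫_0^3 10*x^3 dx = 405/2;
    ∫_0^3 -5*x^2 dx = -45;  ∫_0^3 6*x dx = 27;  ∫_0^3 9 dx = 27.
  Sum: 2187 + 6561/2 + 4374/7 − 243 + 2673/5 + 405/2 − 45 + 27 + 27 = 230841/35.
  ∫_0^3 u'(x)^2 dx = ∫_0^3 (16*x^6 + 48*x^5 + 20*x^4 - 16*x^3 + 16*x^2 - 4*x + 1) dx. Term by term:
    ∫_0^3 16*x^6 dx = 34992/7;  ∫_0^3 48*x^5 dx = 5832;  ∫_0^3 20*x^4 dx = 972;
    ∫_0^3 -16*x^3 dx = -324;  ∫_0^3 16*x^2 dx = 144;  ∫_0^3 -4*x dx = -18;
    ∫_0^3 1 dx = 3.
  Sum: 34992/7 + 5832 + 972 − 324 + 144 − 18 + 3 = 81255/7.
Adding: ||u||_{H^1}^2 = 230841/35 + 81255/7 = 637116/35.


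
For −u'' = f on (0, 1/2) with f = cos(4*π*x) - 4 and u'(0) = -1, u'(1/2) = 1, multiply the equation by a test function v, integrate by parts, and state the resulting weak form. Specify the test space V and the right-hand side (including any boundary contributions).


V = H^1(0, 1/2) (v unrestricted at boundary; u is determined up to an additive constant); weak form: ∫_0^1/2 u'v' dx = ∫_0^1/2 (cos(4*π*x) - 4) v dx + v(1/2) + v(0) for all v ∈ V.

Multiply both sides by a test function v and integrate from 0 to 1/2:
  ∫_0^1/2 −u''(x) v(x) dx = ∫_0^1/2 f(x) v(x) dx.
Integrate the LHS by parts once:
  ∫_0^1/2 −u'' v dx = −[u'(x) v(x)]_0^1/2 + ∫_0^1/2 u'(x) v'(x) dx.
Thus ∫_0^1/2 u'(x) v'(x) dx = ∫_0^1/2 f(x) v(x) dx + [u'(x) v(x)]_0^1/2.
Choose V so that boundary terms are either known or forced to vanish.
u has inhomogeneous Neumann u'(0) = -1, u'(1/2) = 1. [u' v]_0^1/2 = (1)·v(1/2) − (-1)·v(0) = v(1/2) + v(0). Take V = H^1(0, 1/2); boundary term becomes part of RHS.
Weak formulation: find u (satisfying any essential BC) such that ∫_0^1/2 u'(x) v'(x) dx = ∫_0^1/2 f v dx + v(1/2) + v(0) for all v ∈ V (Neumann data are natural BCs: they enter the RHS as boundary terms).
Substituting f(x) = cos(4*π*x) - 4, the right-hand side is ∫_0^1/2 (cos(4*π*x) - 4) v dx + v(1/2) + v(0).
Compatibility check (pure Neumann): taking v ≡ 1 ∈ V gives 0 = ∫_0^1/2 f dx + (1) − (-1), i.e. ∫_0^1/2 f dx must equal u'(0) − u'(1/2) = -2. Indeed ∫_0^1/2 (cos(4*π*x) - 4) dx = -2, so the data are compatible. The solution is then unique only up to an additive constant (fix it e.g. by requiring ∫_0^1/2 u dx = 0).


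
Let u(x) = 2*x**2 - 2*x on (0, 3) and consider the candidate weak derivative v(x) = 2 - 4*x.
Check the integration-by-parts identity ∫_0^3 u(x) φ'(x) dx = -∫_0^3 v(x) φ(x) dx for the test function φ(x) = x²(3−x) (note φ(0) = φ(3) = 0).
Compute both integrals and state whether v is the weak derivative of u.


LHS = -351/10, RHS = 351/10. No, v is not the weak derivative of u.

u(x) = 2*x**2 - 2*x, classical derivative u'(x) = 4*x - 2.
φ(x) = x²(3−x), so φ'(x) = 3*x*(2 - x).
Note φ(0) = φ(3) = 0, so the boundary term u·φ vanishes.
LHS = ∫_0^3 u(x) φ'(x) dx = ∫_0^3 (-6*x^4 + 18*x^3 - 12*x^2) dx. Term by term:
  ∫_0^3 -6*x^4 dx = -1458/5;  ∫_0^3 18*x^3 dx = 729/2;  ∫_0^3 -12*x^2 dx = -108.
Sum: -1458/5 + 729/2 − 108 = -351/10.
So LHS = -351/10.
∫_0^3 v(x) φ(x) dx = ∫_0^3 (4*x^4 - 14*x^3 + 6*x^2) dx. Term by term:
  ∫_0^3 4*x^4 dx = 972/5;  ∫_0^3 -14*x^3 dx = -567/2;  ∫_0^3 6*x^2 dx = 54.
Sum: 972/5 − 567/2 + 54 = -351/10.
So RHS = -∫_0^3 v(x) φ(x) dx = 351/10.
LHS − RHS = -351/5 ≠ 0, so the identity fails.
(For a valid weak derivative the identity must hold for EVERY test function, in particular this one. The failure shows v is NOT the weak derivative of u.)
Correct weak derivative would be u'(x) = 4*x - 2.


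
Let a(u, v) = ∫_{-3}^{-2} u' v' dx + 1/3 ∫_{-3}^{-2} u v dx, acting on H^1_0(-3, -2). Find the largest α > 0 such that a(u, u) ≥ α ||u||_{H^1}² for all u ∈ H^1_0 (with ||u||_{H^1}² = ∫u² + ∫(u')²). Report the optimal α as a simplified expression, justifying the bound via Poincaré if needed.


α = (1/3 + π^2)/(1 + π^2)

Coercivity of a(·,·) on H^1_0(-3, -2) means a(u, u) ≥ α ||u||_{H^1}² for every u ∈ H^1_0.
The interval has length L = 1, and Poincaré/coercivity depend only on L. Here a(u, u) = ∫(u')² + (1/3)·∫u².
Here 0 < c = 1/3 < 1. The condition a(u,u) ≥ α||u||_{H^1}² reads (1−α)∫(u')² ≥ (α−c)∫u². Any admissible α is ≤ 1 (rapidly oscillating u have ∫u²/∫(u')² → 0), and α = 1 would force 0 ≥ (1−c)∫u², impossible since c < 1; so 1−α > 0. By the sharp Poincaré inequality on H^1_0 of an interval of length L, ∫(u')² ≥ (π/L)²∫u² with equality for the first sine mode sin(π(x−x₀)/L) (x₀ the left endpoint), so the inequality holds for all u iff (1−α)(π/L)² ≥ α − c, i.e. α ≤ ((π/L)² + c)/((π/L)² + 1) = (1 + c(L/π)²)/(1 + (L/π)²). With (π/L)² = π^2 and c = 1/3, the largest admissible constant is α = ((π/L)² + c)/((π/L)² + 1).
Simplifying, α = (1/3 + π^2)/(1 + π^2).


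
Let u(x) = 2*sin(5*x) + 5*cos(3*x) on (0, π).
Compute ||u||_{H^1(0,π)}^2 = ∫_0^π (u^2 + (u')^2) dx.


||u||_{H^1(0,π)}^2 = 177*π

u'(x) = -15*sin(3*x) + 10*cos(5*x).
Expand u² and (u')² and integrate term by term on (0, π), using: for integers n ≥ 1, ∫_0^π sin²(nx) dx = ∫_0^π cos²(nx) dx = π/2; for n ≠ n', ∫_0^π sin(nx)sin(n'x) dx = ∫_0^π cos(nx)cos(n'x) dx = 0; and by product-to-sum, ∫_0^π sin(nx)cos(n'x) dx = ½∫_0^π [sin((n+n')x) + sin((n−n')x)] dx, which is 0 when n+n' is even and 2n/(n²−n'²) when n+n' is odd (it need not vanish on (0, π)).
  u² squared terms: (2)²·∫sin(5x)² dx = 4·π/2 = 2*π;  (5)²·∫cos(3x)² dx = 25·π/2 = 25*π/2.
  u² cross terms: 2·(2)·(5)·∫sin(5x)·cos(3x) dx = 20·(0) = 0.
  So ∫_0^π u² dx = 2*π + 25*π/2 + 0 = 29*π/2.
  (u')² squared terms: (-15)²·∫sin(3x)² dx = 225·π/2 = 225*π/2;  (10)²·∫cos(5x)² dx = 100·π/2 = 50*π.
  (u')² cross terms: 2·(-15)·(10)·∫sin(3x)·cos(5x) dx = -300·(0) = 0.
  So ∫_0^π (u')² dx = 225*π/2 + 50*π + 0 = 325*π/2.
||u||_{H^1}^2 = (29*π/2) + (325*π/2) = 177*π.


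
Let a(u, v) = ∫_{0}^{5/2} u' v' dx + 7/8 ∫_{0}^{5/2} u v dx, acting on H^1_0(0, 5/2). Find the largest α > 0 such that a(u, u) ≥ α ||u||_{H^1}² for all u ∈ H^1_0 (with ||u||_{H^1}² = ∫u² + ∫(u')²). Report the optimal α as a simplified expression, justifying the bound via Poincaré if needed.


α = (175 + 32*π^2)/(8*(25 + 4*π^2))

Coercivity of a(·,·) on H^1_0(0, 5/2) means a(u, u) ≥ α ||u||_{H^1}² for every u ∈ H^1_0.
The interval has length L = 5/2, and Poincaré/coercivity depend only on L. Here a(u, u) = ∫(u')² + (7/8)·∫u².
Here 0 < c = 7/8 < 1. The condition a(u,u) ≥ α||u||_{H^1}² reads (1−α)∫(u')² ≥ (α−c)∫u². Any admissible α is ≤ 1 (rapidly oscillating u have ∫u²/∫(u')² → 0), and α = 1 would force 0 ≥ (1−c)∫u², impossible since c < 1; so 1−α > 0. By the sharp Poincaré inequality on H^1_0 of an interval of length L, ∫(u')² ≥ (π/L)²∫u² with equality for the first sine mode sin(π(x−x₀)/L) (x₀ the left endpoint), so the inequality holds for all u iff (1−α)(π/L)² ≥ α − c, i.e. α ≤ ((π/L)² + c)/((π/L)² + 1) = (1 + c(L/π)²)/(1 + (L/π)²). With (π/L)² = 4*π^2/25 and c = 7/8, the largest admissible constant is α = ((π/L)² + c)/((π/L)² + 1).
Simplifying, α = (175 + 32*π^2)/(8*(25 + 4*π^2)).


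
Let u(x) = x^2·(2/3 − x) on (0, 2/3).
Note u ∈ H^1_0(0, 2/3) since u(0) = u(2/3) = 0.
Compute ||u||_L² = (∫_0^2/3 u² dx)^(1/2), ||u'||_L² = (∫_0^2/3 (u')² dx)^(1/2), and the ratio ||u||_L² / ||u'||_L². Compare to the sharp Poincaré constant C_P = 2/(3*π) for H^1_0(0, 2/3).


||u||_L² / ||u'||_L² = sqrt(14)/21 < C_P = 2/(3*π).

u(x) = x^2·(2/3 − x), so u'(x) = x*(4 - 9*x)/3.
u(x) = x^2·(2/3 − x) vanishes at x = 0 and x = 2/3, so u ∈ H^1_0(0, 2/3). Differentiate via the product rule and integrate the resulting polynomials term by term.
  ∫_0^2/3 u² dx = ∫_0^2/3 (x^6 - 4*x^5/3 + 4*x^4/9) dx. Term by term:
    ∫_0^2/3 x^6 dx = 128/15309;  ∫_0^2/3 -4*x^5/3 dx = -128/6561;  ∫_0^2/3 4*x^4/9 dx = 128/10935.
  Sum: 128/15309 − 128/6561 + 128/10935 = 128/229635.
  ∫_0^2/3 (u')² dx = ∫_0^2/3 (9*x^4 - 8*x^3 + 16*x^2/9) dx. Term by term:
    ∫_0^2/3 9*x^4 dx = 32/135;  ∫_0^2/3 -8*x^3 dx = -32/81;  ∫_0^2/3 16*x^2/9 dx = 128/729.
  Sum: 32/135 − 32/81 + 128/729 = 64/3645.
∫_0^2/3 u² dx = 128/229635, so ||u||_L² = 8*sqrt(70)/2835.
∫_0^2/3 (u')² dx = 64/3645, so ||u'||_L² = 8*sqrt(5)/135.
Ratio ||u||_L² / ||u'||_L² = sqrt(14)/21.
Sharp Poincaré constant on H^1_0(0, 2/3) is C_P = L/π = 2/(3*π), achieved by sin(3*π/2·x).
A polynomial bump cannot attain the sharp Poincaré constant (only the first sine eigenfunction does), so the ratio is strictly less than C_P, consistent with ||u||_L² ≤ C_P ||u'||_L².


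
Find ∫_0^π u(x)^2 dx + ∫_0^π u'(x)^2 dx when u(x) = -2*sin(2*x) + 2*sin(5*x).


||u||_{H^1(0,π)}^2 = 62*π

u'(x) = -4*cos(2*x) + 10*cos(5*x).
Expand u² and (u')² and integrate term by term on (0, π), using: for integers n ≥ 1, ∫_0^π sin²(nx) dx = ∫_0^π cos²(nx) dx = π/2; for n ≠ n', ∫_0^π sin(nx)sin(n'x) dx = ∫_0^π cos(nx)cos(n'x) dx = 0; and by product-to-sum, ∫_0^π sin(nx)cos(n'x) dx = ½∫_0^π [sin((n+n')x) + sin((n−n')x)] dx, which is 0 when n+n' is even and 2n/(n²−n'²) when n+n' is odd (it need not vanish on (0, π)).
  u² squared terms: (-2)²·∫sin(2x)² dx = 4·π/2 = 2*π;  (2)²·∫sin(5x)² dx = 4·π/2 = 2*π.
  u² cross terms: 2·(-2)·(2)·∫sin(2x)·sin(5x) dx = -8·(0) = 0.
  So ∫_0^π u² dx = 2*π + 2*π + 0 = 4*π.
  (u')² squared terms: (-4)²·∫cos(2x)² dx = 16·π/2 = 8*π;  (10)²·∫cos(5x)² dx = 100·π/2 = 50*π.
  (u')² cross terms: 2·(-4)·(10)·∫cos(2x)·cos(5x) dx = -80·(0) = 0.
  So ∫_0^π (u')² dx = 8*π + 50*π + 0 = 58*π.
||u||_{H^1}^2 = (4*π) + (58*π) = 62*π.


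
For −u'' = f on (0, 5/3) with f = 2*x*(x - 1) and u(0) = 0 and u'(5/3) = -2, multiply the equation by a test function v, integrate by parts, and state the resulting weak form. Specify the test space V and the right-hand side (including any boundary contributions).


V = {v ∈ H^1(0, 5/3) : v(0) = 0} (test functions vanish at x = 0 where u is specified); weak form: ∫_0^5/3 u'v' dx = ∫_0^5/3 (2*x*(x - 1)) v dx − 2·v(5/3) for all v ∈ V.

Multiply both sides by a test function v and integrate from 0 to 5/3:
  ∫_0^5/3 −u''(x) v(x) dx = ∫_0^5/3 f(x) v(x) dx.
Integrate the LHS by parts once:
  ∫_0^5/3 −u'' v dx = −[u'(x) v(x)]_0^5/3 + ∫_0^5/3 u'(x) v'(x) dx.
Thus ∫_0^5/3 u'(x) v'(x) dx = ∫_0^5/3 f(x) v(x) dx + [u'(x) v(x)]_0^5/3.
Choose V so that boundary terms are either known or forced to vanish.
Mixed BC: u(0) = 0 (Dirichlet) and u'(5/3) = -2 (Neumann). Define V = {v ∈ H^1(0, 5/3) : v(0) = 0}. Then [u' v]_0^5/3 = u'(5/3)·v(5/3) − u'(0)·0 = − 2·v(5/3).
Weak formulation: find u (satisfying any essential BC) such that ∫_0^5/3 u'(x) v'(x) dx = ∫_0^5/3 f v dx − 2·v(5/3) for all v ∈ V (Dirichlet at 0 absorbed into V; Neumann datum at x = 5/3 contributes the boundary term).
Substituting f(x) = 2*x*(x - 1), the right-hand side is ∫_0^5/3 (2*x*(x - 1)) v dx − 2·v(5/3).


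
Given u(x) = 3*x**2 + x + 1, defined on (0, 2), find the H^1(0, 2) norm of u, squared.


||u||_{H^1}^2 = 3424/15

The H^1 norm (squared) on an interval (0, L) is
  ||u||_{H^1}^2 = ∫_0^L u(x)^2 dx + ∫_0^L u'(x)^2 dx.
Compute u'(x) = 6*x + 1.
Then u(x)^2 = 9*x**4 + 6*x**3 + 7*x**2 + 2*x + 1 and u'(x)^2 = 36*x**2 + 12*x + 1.
Integrate each monomial from 0 to 2 using ∫_0^2 c·x^n dx = c·2^(n+1)/(n+1):
  ∫_0^2 u(x)^2 dx = ∫_0^2 (9*x^4 + 6*x^3 + 7*x^2 + 2*x + 1) dx. Term by term:
    ∫_0^2 9*x^4 dx = 288/5;  ∫_0^2 6*x^3 dx = 24;  ∫_0^2 7*x^2 dx = 56/3;
    ∫_0^2 2*x dx = 4;  ∫_0^2 1 dx = 2.
  Sum: 288/5 + 24 + 56/3 + 4 + 2 = 1594/15.
  ∫_0^2 u'(x)^2 dx = ∫_0^2 (36*x^2 + 12*x + 1) dx. Term by term:
    ∫_0^2 36*x^2 dx = 96;  ∫_0^2 12*x dx = 24;  ∫_0^2 1 dx = 2.
  Sum: 96 + 24 + 2 = 122.
Adding: ||u||_{H^1}^2 = 1594/15 + 122 = 3424/15.


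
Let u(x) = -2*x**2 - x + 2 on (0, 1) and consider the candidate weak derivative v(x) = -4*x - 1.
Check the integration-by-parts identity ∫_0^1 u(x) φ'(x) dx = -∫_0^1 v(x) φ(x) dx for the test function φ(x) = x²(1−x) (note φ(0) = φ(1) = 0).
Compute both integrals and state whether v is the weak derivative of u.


LHS = 17/60, RHS = 17/60. Yes, v = u' weakly.

u(x) = -2*x**2 - x + 2, classical derivative u'(x) = -4*x - 1.
φ(x) = x²(1−x), so φ'(x) = x*(2 - 3*x).
Note φ(0) = φ(1) = 0, so the boundary term u·φ vanishes.
LHS = ∫_0^1 u(x) φ'(x) dx = ∫_0^1 (6*x^4 - x^3 - 8*x^2 + 4*x) dx. Term by term:
  ∫_0^1 6*x^4 dx = 6/5;  ∫_0^1 -x^3 dx = -1/4;  ∫_0^1 -8*x^2 dx = -8/3;
  ∫_0^1 4*x dx = 2.
Sum: 6/5 − 1/4 − 8/3 + 2 = 17/60.
So LHS = 17/60.
∫_0^1 v(x) φ(x) dx = ∫_0^1 (4*x^4 - 3*x^3 - x^2) dx. Term by term:
  ∫_0^1 4*x^4 dx = 4/5;  ∫_0^1 -3*x^3 dx = -3/4;  ∫_0^1 -x^2 dx = -1/3.
Sum: 4/5 − 3/4 − 1/3 = -17/60.
So RHS = -∫_0^1 v(x) φ(x) dx = 17/60.
LHS = RHS, so the identity holds for this test φ.
Moreover u is smooth here and v(x) = u'(x) = -4*x - 1 pointwise, so the identity holds for every test function. Hence v is the weak derivative of u.


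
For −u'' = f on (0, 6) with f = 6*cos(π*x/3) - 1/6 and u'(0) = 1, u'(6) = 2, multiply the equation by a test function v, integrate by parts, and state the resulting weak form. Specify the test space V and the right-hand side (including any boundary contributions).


V = H^1(0, 6) (v unrestricted at boundary; u is determined up to an additive constant); weak form: ∫_0^6 u'v' dx = ∫_0^6 (6*cos(π*x/3) - 1/6) v dx + 2·v(6) − v(0) for all v ∈ V.

Multiply both sides by a test function v and integrate from 0 to 6:
  ∫_0^6 −u''(x) v(x) dx = ∫_0^6 f(x) v(x) dx.
Integrate the LHS by parts once:
  ∫_0^6 −u'' v dx = −[u'(x) v(x)]_0^6 + ∫_0^6 u'(x) v'(x) dx.
Thus ∫_0^6 u'(x) v'(x) dx = ∫_0^6 f(x) v(x) dx + [u'(x) v(x)]_0^6.
Choose V so that boundary terms are either known or forced to vanish.
u has inhomogeneous Neumann u'(0) = 1, u'(6) = 2. [u' v]_0^6 = (2)·v(6) − (1)·v(0) = 2·v(6) − v(0). Take V = H^1(0, 6); boundary term becomes part of RHS.
Weak formulation: find u (satisfying any essential BC) such that ∫_0^6 u'(x) v'(x) dx = ∫_0^6 f v dx + 2·v(6) − v(0) for all v ∈ V (Neumann data are natural BCs: they enter the RHS as boundary terms).
Substituting f(x) = 6*cos(π*x/3) - 1/6, the right-hand side is ∫_0^6 (6*cos(π*x/3) - 1/6) v dx + 2·v(6) − v(0).
Compatibility check (pure Neumann): taking v ≡ 1 ∈ V gives 0 = ∫_0^6 f dx + (2) − (1), i.e. ∫_0^6 f dx must equal u'(0) − u'(6) = -1. Indeed ∫_0^6 (6*cos(π*x/3) - 1/6) dx = -1, so the data are compatible. The solution is then unique only up to an additive constant (fix it e.g. by requiring ∫_0^6 u dx = 0).


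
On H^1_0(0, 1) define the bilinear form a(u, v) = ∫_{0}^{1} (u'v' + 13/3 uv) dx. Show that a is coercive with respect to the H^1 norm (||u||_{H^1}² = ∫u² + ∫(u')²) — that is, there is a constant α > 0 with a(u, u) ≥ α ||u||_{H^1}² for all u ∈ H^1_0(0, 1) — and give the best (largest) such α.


α = 1

Coercivity of a(·,·) on H^1_0(0, 1) means a(u, u) ≥ α ||u||_{H^1}² for every u ∈ H^1_0.
The interval has length L = 1, and Poincaré/coercivity depend only on L. Here a(u, u) = ∫(u')² + (13/3)·∫u².
Here c = 13/3 ≥ 1, so a(u,u) = ∫(u')² + c∫u² ≥ ∫(u')² + ∫u² = ||u||_{H^1}², i.e. α = 1 works. No larger α is possible: a(u,u) ≥ α||u||_{H^1}² means (1−α)∫(u')² ≥ (α−c)∫u², and for the modes u_n = sin(nπ(x−x₀)/L) (x₀ the left endpoint) one has ∫u_n²/∫(u_n')² = (L/(nπ))² → 0, so a(u_n,u_n)/||u_n||_{H^1}² → 1. Hence the optimal constant is α = 1.
Therefore α = 1.


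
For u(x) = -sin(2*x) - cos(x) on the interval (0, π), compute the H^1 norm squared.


||u||_{H^1(0,π)}^2 = 16/3 + 7*π/2

u'(x) = sin(x) - 2*cos(2*x).
Expand u² and (u')² and integrate term by term on (0, π), using: for integers n ≥ 1, ∫_0^π sin²(nx) dx = ∫_0^π cos²(nx) dx = π/2; for n ≠ n', ∫_0^π sin(nx)sin(n'x) dx = ∫_0^π cos(nx)cos(n'x) dx = 0; and by product-to-sum, ∫_0^π sin(nx)cos(n'x) dx = ½∫_0^π [sin((n+n')x) + sin((n−n')x)] dx, which is 0 when n+n' is even and 2n/(n²−n'²) when n+n' is odd (it need not vanish on (0, π)).
  u² squared terms: (-1)²·∫cos(x)² dx = 1·π/2 = π/2;  (-1)²·∫sin(2x)² dx = 1·π/2 = π/2.
  u² cross terms: 2·(-1)·(-1)·∫cos(x)·sin(2x) dx = 2·(4/3) = 8/3.
  So ∫_0^π u² dx = π/2 + π/2 + 8/3 = 8/3 + π.
  (u')² squared terms: (-2)²·∫cos(2x)² dx = 4·π/2 = 2*π;  (1)²·∫sin(x)² dx = 1·π/2 = π/2.
  (u')² cross terms: 2·(-2)·(1)·∫cos(2x)·sin(x) dx = -4·(-2/3) = 8/3.
  So ∫_0^π (u')² dx = 2*π + π/2 + 8/3 = 8/3 + 5*π/2.
||u||_{H^1}^2 = (8/3 + π) + (8/3 + 5*π/2) = 16/3 + 7*π/2.
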